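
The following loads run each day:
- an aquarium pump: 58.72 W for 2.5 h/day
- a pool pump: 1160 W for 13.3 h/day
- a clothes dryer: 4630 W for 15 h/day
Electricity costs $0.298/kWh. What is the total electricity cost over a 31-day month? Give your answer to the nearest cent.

$785.46

aquarium pump: 58.72 W × 2.5 h × 31 d = 4,551 Wh = 4.551 kWh
pool pump: 1160 W × 13.3 h × 31 d = 478,268 Wh = 478.3 kWh
clothes dryer: 4630 W × 15 h × 31 d = 2,152,950 Wh = 2,153 kWh
Total energy = 4.551 + 478.3 + 2,153 = 2,636 kWh
Cost = 2,636 kWh × $0.298 = $785.46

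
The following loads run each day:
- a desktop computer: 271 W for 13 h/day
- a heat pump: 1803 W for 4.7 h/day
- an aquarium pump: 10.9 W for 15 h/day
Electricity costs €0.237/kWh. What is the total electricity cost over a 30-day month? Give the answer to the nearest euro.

desktop computer: 271 W × 13 h × 30 d = 105,690 Wh = 105.7 kWh
heat pump: 1803 W × 4.7 h × 30 d = 254,223 Wh = 254.2 kWh
aquarium pump: 10.9 W × 15 h × 30 d = 4,905 Wh = 4.905 kWh
Total energy = 105.7 + 254.2 + 4.905 = 364.8 kWh
Cost = 364.8 kWh × €0.237 = €86.46 ≈ €86

€86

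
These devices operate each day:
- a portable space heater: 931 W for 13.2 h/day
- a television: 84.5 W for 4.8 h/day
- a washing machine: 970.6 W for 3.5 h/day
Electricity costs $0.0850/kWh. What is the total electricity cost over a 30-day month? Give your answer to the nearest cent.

$41.03

portable space heater: 931 W × 13.2 h × 30 d = 368,676 Wh = 368.7 kWh
television: 84.5 W × 4.8 h × 30 d = 12,168 Wh = 12.17 kWh
washing machine: 970.6 W × 3.5 h × 30 d = 101,913 Wh = 101.9 kWh
Total energy = 368.7 + 12.17 + 101.9 = 482.8 kWh
Cost = 482.8 kWh × $0.0850 = $41.03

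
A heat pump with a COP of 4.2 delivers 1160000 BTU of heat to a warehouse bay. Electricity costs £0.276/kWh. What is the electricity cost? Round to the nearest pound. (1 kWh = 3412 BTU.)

Heat delivered = 1,160,000 BTU / 3412 = 340 kWh
Electrical input = 340 kWh / 4.2 = 80.95 kWh
Cost = 80.95 × £0.276/kWh = £22.34 ≈ £22

£22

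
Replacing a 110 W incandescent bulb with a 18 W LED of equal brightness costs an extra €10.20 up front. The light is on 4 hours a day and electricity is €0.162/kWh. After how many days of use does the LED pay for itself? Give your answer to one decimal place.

171.1 days

Power saved = 110 − 18 = 92 W
Daily energy saved = 92 W × 4 h = 368 Wh = 0.368 kWh
Daily savings = 0.368 × €0.162 = €0.0596
Payback = €10.20 / €0.0596 per day = 171.1 days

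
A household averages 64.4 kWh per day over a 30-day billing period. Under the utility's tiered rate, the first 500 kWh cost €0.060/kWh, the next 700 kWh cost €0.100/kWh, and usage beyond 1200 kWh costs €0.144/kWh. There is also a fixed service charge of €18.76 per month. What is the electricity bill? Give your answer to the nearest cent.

€224.17

Usage = 64.4 kWh/day × 30 days = 1932 kWh
First 500 kWh × €0.060 = €30.00
Next 700 kWh × €0.100 = €70.00
Remaining 732 kWh × €0.144 = €105.41
Energy charge = €205.41; + service €18.76 = €224.17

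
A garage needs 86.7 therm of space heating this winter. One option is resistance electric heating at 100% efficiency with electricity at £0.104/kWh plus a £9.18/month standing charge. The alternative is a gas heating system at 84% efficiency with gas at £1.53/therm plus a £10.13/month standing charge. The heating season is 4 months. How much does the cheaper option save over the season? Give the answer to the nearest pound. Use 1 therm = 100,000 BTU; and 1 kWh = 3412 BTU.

£103

Heat load = 86.7 therm × 100,000 = 8,670,000 BTU
Gas: input = 8,670,000 / 0.84 = 10,321,429 BTU = 103.2 therm → 103.2 × £1.53 = £157.92; + 4 × £10.13 standing = £198.44
Electric: 8,670,000 BTU / 3412 = 2,541 kWh → × £0.104 = £264.27; + 4 × £9.18 standing = £300.99
Difference = |£198.44 − £300.99| = £102.55 ≈ £103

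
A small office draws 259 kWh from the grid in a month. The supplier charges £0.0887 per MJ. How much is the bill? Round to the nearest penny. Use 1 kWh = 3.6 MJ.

259 kWh × (3.6 MJ/kWh) = 932.4 MJ
Cost = 932.4 MJ × £0.0887/MJ = £82.70

£82.70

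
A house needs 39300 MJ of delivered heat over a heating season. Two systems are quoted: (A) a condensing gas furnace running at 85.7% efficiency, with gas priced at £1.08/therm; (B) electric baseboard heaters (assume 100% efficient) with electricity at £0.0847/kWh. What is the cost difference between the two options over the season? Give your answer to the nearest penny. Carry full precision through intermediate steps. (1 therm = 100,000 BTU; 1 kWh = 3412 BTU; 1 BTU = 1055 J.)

Heat load = 39300 MJ = 39,300,000,000 J / 1055 = 37,251,185 BTU
Gas: input = 37,251,185 / 0.857 = 43,466,960 BTU = 434.7 therm → 434.7 × £1.08 = £469.44
Electric: 37,251,185 BTU / 3412 = 10,920 kWh → × £0.0847 = £924.73
Difference = |£469.44 − £924.73| = £455.29

£455.29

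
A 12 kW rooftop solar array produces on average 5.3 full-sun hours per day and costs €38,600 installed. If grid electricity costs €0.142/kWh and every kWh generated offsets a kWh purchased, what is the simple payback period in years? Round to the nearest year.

Daily generation = 12 kW × 5.3 h = 63.6 kWh
Annual generation = 63.6 × 365 = 23214 kWh
Annual savings = 23214 × €0.142 = €3,296.39
Payback = €38,600 / €3,296.39 = 11.7 years

12 years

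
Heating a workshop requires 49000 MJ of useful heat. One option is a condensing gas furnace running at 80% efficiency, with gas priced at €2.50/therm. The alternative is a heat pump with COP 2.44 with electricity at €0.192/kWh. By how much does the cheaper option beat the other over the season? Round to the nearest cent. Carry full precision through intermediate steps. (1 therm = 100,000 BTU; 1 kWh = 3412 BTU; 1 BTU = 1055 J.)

Heat load = 49000 MJ = 49,000,000,000 J / 1055 = 46,445,498 BTU
Gas: input = 46,445,498 / 0.800 = 58,056,872 BTU = 580.6 therm → 580.6 × €2.50 = €1,451.42
Heat pump: 46,445,498 BTU / 3412 = 13,610 kWh heat; / 2.44 = 5,579 kWh in → × €0.192 = €1,071.14
Difference = |€1,451.42 − €1,071.14| = €380.28

€380.28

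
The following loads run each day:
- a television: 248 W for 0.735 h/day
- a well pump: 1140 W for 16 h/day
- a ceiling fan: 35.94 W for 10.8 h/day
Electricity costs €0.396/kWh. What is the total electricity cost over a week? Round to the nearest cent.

television: 248 W × 0.735 h × 7 d = 1,276 Wh = 1.276 kWh
well pump: 1140 W × 16 h × 7 d = 127,680 Wh = 127.7 kWh
ceiling fan: 35.94 W × 10.8 h × 7 d = 2,717 Wh = 2.717 kWh
Total energy = 1.276 + 127.7 + 2.717 = 131.7 kWh
Cost = 131.7 kWh × €0.396 = €52.14

€52.14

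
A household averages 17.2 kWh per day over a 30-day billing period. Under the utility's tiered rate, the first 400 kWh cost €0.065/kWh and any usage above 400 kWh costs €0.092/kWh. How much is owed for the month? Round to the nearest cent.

€36.67

Usage = 17.2 kWh/day × 30 days = 516 kWh
First 400 kWh × €0.065 = €26.00
Remaining 116 kWh × €0.092 = €10.67
Total = €36.67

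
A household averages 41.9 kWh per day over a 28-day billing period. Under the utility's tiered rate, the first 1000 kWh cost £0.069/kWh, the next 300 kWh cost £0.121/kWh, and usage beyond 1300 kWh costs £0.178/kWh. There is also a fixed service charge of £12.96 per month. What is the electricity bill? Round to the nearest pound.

Usage = 41.9 kWh/day × 28 days = 1173.2 kWh
First 1000 kWh × £0.069 = £69.00
Next 173.2 kWh × £0.121 = £20.96
Remaining tier: 0 kWh (not reached)
Energy charge = £89.96; + service £12.96 = £102.92 ≈ £103

£103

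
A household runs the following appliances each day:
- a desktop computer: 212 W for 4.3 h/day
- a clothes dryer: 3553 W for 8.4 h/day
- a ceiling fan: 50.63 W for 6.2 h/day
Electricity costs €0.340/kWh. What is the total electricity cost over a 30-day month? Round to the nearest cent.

desktop computer: 212 W × 4.3 h × 30 d = 27,348 Wh = 27.35 kWh
clothes dryer: 3553 W × 8.4 h × 30 d = 895,356 Wh = 895.4 kWh
ceiling fan: 50.63 W × 6.2 h × 30 d = 9,417 Wh = 9.417 kWh
Total energy = 27.35 + 895.4 + 9.417 = 932.1 kWh
Cost = 932.1 kWh × €0.340 = €316.92

€316.92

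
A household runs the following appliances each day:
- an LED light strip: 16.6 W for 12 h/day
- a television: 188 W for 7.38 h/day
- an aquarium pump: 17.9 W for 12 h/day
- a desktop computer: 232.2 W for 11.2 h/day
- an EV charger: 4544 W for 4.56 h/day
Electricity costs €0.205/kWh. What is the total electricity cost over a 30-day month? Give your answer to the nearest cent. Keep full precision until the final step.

LED light strip: 16.6 W × 12 h × 30 d = 5,976 Wh = 5.976 kWh
television: 188 W × 7.38 h × 30 d = 41,623 Wh = 41.62 kWh
aquarium pump: 17.9 W × 12 h × 30 d = 6,444 Wh = 6.444 kWh
desktop computer: 232.2 W × 11.2 h × 30 d = 78,019 Wh = 78.02 kWh
EV charger: 4544 W × 4.56 h × 30 d = 621,619 Wh = 621.6 kWh
Total energy = 5.976 + 41.62 + 6.444 + 78.02 + 621.6 = 753.7 kWh
Cost = 753.7 kWh × €0.205 = €154.50

€154.50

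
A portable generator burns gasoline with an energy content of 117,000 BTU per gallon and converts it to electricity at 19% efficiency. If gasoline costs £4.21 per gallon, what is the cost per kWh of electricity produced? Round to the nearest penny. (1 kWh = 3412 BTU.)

Electrical output per gallon = 117,000 BTU × 0.19 / 3412 BTU/kWh = 6.515 kWh
Cost per kWh = £4.21 / 6.515 kWh = £0.646

£0.65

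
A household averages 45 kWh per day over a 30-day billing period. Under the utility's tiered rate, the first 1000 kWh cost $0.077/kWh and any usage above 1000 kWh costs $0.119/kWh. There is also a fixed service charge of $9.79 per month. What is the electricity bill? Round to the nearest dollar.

$128

Usage = 45 kWh/day × 30 days = 1350 kWh
First 1000 kWh × $0.077 = $77.00
Remaining 350 kWh × $0.119 = $41.65
Energy charge = $118.65; + service $9.79 = $128.44 ≈ $128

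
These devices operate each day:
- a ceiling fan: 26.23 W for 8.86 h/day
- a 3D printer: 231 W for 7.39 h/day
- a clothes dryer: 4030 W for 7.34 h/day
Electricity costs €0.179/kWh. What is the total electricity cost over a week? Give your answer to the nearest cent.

€39.49

ceiling fan: 26.23 W × 8.86 h × 7 d = 1,627 Wh = 1.627 kWh
3D printer: 231 W × 7.39 h × 7 d = 11,950 Wh = 11.95 kWh
clothes dryer: 4030 W × 7.34 h × 7 d = 207,061 Wh = 207.1 kWh
Total energy = 1.627 + 11.95 + 207.1 = 220.6 kWh
Cost = 220.6 kWh × €0.179 = €39.49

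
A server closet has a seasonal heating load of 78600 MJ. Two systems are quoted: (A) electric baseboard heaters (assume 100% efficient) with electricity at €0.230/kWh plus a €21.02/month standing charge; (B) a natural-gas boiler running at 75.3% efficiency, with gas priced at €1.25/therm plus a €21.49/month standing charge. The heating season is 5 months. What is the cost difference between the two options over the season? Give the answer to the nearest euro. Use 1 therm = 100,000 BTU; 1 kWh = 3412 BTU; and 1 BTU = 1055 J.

Heat load = 78600 MJ = 78,600,000,000 J / 1055 = 74,502,370 BTU
Gas: input = 74,502,370 / 0.753 = 98,940,730 BTU = 989.4 therm → 989.4 × €1.25 = €1,236.76; + 5 × €21.49 standing = €1,344.21
Electric: 74,502,370 BTU / 3412 = 21,840 kWh → × €0.230 = €5,022.14; + 5 × €21.02 standing = €5,127.24
Difference = |€1,344.21 − €5,127.24| = €3,783.03 ≈ €3783

€3783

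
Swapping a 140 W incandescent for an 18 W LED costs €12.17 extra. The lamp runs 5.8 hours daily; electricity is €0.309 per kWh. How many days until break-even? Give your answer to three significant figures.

Power saved = 140 − 18 = 122 W
Daily energy saved = 122 W × 5.8 h = 707.6 Wh = 0.7076 kWh
Daily savings = 0.7076 × €0.309 = €0.2186
Payback = €12.17 / €0.2186 per day = 55.66 days

55.7 days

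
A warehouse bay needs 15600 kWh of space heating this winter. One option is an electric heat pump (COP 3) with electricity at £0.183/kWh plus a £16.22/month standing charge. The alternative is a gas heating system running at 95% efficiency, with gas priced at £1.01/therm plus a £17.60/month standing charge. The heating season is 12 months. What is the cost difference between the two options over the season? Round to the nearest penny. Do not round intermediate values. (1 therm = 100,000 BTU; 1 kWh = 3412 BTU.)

Heat load = 15600 kWh × 3412 = 53,227,200 BTU
Gas: input = 53,227,200 / 0.95 = 56,028,632 BTU = 560.3 therm → 560.3 × £1.01 = £565.89; + 12 × £17.60 standing = £777.09
Heat pump: 53,227,200 BTU / 3412 = 15,600 kWh heat; / 3 = 5,200 kWh in → × £0.183 = £951.60; + 12 × £16.22 standing = £1,146.24
Difference = |£777.09 − £1,146.24| = £369.15

£369.15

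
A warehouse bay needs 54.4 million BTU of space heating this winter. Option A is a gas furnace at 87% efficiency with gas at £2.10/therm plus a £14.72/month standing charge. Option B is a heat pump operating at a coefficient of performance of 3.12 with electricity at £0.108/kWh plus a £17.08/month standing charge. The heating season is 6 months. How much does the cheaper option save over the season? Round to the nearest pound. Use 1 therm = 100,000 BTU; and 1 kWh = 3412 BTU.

Heat load = 54.4 × 10⁶ BTU = 54,400,000 BTU
Gas: input = 54,400,000 / 0.870 = 62,528,736 BTU = 625.3 therm → 625.3 × £2.10 = £1,313.10; + 6 × £14.72 standing = £1,401.42
Heat pump: 54,400,000 BTU / 3412 = 15,940 kWh heat; / 3.12 = 5,110 kWh in → × £0.108 = £551.90; + 6 × £17.08 standing = £654.38
Difference = |£1,401.42 − £654.38| = £747.05 ≈ £747

£747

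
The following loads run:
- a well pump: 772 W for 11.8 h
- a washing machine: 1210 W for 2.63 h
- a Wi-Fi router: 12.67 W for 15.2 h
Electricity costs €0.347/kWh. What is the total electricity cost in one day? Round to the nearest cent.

€4.33

well pump: 772 W × 11.8 h = 9,110 Wh = 9.11 kWh
washing machine: 1210 W × 2.63 h = 3,182 Wh = 3.182 kWh
Wi-Fi router: 12.67 W × 15.2 h = 193 Wh = 0.1926 kWh
Total energy = 9.11 + 3.182 + 0.1926 = 12.48 kWh
Cost = 12.48 kWh × €0.347 = €4.33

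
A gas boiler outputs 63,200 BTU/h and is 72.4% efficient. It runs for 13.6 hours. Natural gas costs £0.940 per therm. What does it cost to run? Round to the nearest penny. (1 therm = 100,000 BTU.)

Heat delivered = 63,200 BTU/h × 13.6 h = 859,520 BTU
Gas input = 859,520 / 0.724 = 1,187,182 BTU
= 1,187,182 / 100,000 = 11.87 therm
Cost = 11.87 × £0.940/therm = £11.16

£11.16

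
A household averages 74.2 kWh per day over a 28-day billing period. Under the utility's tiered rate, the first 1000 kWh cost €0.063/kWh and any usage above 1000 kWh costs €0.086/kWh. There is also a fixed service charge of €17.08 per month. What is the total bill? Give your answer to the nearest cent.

€172.75

Usage = 74.2 kWh/day × 28 days = 2077.6 kWh
First 1000 kWh × €0.063 = €63.00
Remaining 1077.6 kWh × €0.086 = €92.67
Energy charge = €155.67; + service €17.08 = €172.75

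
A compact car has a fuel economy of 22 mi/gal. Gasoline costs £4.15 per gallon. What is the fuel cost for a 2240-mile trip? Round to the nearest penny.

£422.55

Fuel = 2240 mi / 22 mpg = 101.8 gal
Cost = 101.8 gal × £4.15/gal = £422.55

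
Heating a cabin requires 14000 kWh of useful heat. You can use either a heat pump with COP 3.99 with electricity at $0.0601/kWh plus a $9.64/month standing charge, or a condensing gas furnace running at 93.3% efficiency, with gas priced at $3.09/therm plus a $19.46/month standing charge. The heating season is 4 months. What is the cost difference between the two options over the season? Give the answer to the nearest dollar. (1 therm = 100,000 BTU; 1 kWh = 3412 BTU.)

$1410

Heat load = 14000 kWh × 3412 = 47,768,000 BTU
Gas: input = 47,768,000 / 0.933 = 51,198,285 BTU = 512 therm → 512 × $3.09 = $1,582.03; + 4 × $19.46 standing = $1,659.87
Heat pump: 47,768,000 BTU / 3412 = 14,000 kWh heat; / 3.99 = 3,509 kWh in → × $0.0601 = $210.88; + 4 × $9.64 standing = $249.44
Difference = |$1,659.87 − $249.44| = $1,410.43 ≈ $1410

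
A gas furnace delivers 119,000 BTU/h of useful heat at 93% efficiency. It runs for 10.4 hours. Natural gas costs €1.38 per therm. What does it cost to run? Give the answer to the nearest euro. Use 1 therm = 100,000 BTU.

Heat delivered = 119,000 BTU/h × 10.4 h = 1,237,600 BTU
Gas input = 1,237,600 / 0.93 = 1,330,753 BTU
= 1,330,753 / 100,000 = 13.31 therm
Cost = 13.31 × €1.38/therm = €18.36 ≈ €18

€18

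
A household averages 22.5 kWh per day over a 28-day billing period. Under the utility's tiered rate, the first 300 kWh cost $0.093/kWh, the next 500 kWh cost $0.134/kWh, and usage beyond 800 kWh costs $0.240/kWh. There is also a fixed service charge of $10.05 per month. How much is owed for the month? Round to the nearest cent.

$82.17

Usage = 22.5 kWh/day × 28 days = 630 kWh
First 300 kWh × $0.093 = $27.90
Next 330 kWh × $0.134 = $44.22
Remaining tier: 0 kWh (not reached)
Energy charge = $72.12; + service $10.05 = $82.17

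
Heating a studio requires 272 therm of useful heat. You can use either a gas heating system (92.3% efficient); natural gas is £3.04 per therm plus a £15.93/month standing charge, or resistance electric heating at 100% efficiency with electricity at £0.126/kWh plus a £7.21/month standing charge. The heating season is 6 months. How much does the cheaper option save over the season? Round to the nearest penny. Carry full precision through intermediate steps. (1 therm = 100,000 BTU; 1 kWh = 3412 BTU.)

£56.27

Heat load = 272 therm × 100,000 = 27,200,000 BTU
Gas: input = 27,200,000 / 0.923 = 29,469,122 BTU = 294.7 therm → 294.7 × £3.04 = £895.86; + 6 × £15.93 standing = £991.44
Electric: 27,200,000 BTU / 3412 = 7,972 kWh → × £0.126 = £1,004.45; + 6 × £7.21 standing = £1,047.71
Difference = |£991.44 − £1,047.71| = £56.27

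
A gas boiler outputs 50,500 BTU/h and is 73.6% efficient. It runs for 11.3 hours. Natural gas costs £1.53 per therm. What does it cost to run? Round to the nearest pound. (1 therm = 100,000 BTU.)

£12

Heat delivered = 50,500 BTU/h × 11.3 h = 570,650 BTU
Gas input = 570,650 / 0.736 = 775,340 BTU
= 775,340 / 100,000 = 7.753 therm
Cost = 7.753 × £1.53/therm = £11.86 ≈ £12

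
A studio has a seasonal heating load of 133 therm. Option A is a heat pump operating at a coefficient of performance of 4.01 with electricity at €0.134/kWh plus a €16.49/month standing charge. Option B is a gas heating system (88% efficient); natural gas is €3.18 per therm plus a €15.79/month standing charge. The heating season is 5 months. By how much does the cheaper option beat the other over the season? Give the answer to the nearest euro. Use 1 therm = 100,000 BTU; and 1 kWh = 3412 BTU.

€347

Heat load = 133 therm × 100,000 = 13,300,000 BTU
Gas: input = 13,300,000 / 0.88 = 15,113,636 BTU = 151.1 therm → 151.1 × €3.18 = €480.61; + 5 × €15.79 standing = €559.56
Heat pump: 13,300,000 BTU / 3412 = 3,898 kWh heat; / 4.01 = 972.1 kWh in → × €0.134 = €130.26; + 5 × €16.49 standing = €212.71
Difference = |€559.56 − €212.71| = €346.86 ≈ €347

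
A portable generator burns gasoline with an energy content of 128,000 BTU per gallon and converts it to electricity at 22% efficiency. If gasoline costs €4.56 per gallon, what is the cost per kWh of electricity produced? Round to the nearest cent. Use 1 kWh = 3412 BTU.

€0.55

Electrical output per gallon = 128,000 BTU × 0.22 / 3412 BTU/kWh = 8.253 kWh
Cost per kWh = €4.56 / 8.253 kWh = €0.553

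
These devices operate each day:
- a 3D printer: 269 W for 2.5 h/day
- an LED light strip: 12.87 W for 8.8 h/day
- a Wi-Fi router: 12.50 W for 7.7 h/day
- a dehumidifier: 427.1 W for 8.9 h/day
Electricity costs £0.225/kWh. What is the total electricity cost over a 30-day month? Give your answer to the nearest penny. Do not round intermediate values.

£31.61

3D printer: 269 W × 2.5 h × 30 d = 20,175 Wh = 20.18 kWh
LED light strip: 12.87 W × 8.8 h × 30 d = 3,398 Wh = 3.398 kWh
Wi-Fi router: 12.50 W × 7.7 h × 30 d = 2,888 Wh = 2.888 kWh
dehumidifier: 427.1 W × 8.9 h × 30 d = 114,036 Wh = 114 kWh
Total energy = 20.18 + 3.398 + 2.888 + 114 = 140.5 kWh
Cost = 140.5 kWh × £0.225 = £31.61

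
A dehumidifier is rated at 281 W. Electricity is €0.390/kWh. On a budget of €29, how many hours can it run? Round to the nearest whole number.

265 h

Energy budget = €29 / €0.390 per kWh = 74.36 kWh = 74,359 Wh
Runtime = 74,359 Wh / 281 W = 264.6 h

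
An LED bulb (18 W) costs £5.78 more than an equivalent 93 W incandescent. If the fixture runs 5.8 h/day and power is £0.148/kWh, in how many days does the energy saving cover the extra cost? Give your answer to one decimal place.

89.8 days

Power saved = 93 − 18 = 75 W
Daily energy saved = 75 W × 5.8 h = 435 Wh = 0.435 kWh
Daily savings = 0.435 × £0.148 = £0.0644
Payback = £5.78 / £0.0644 per day = 89.78 days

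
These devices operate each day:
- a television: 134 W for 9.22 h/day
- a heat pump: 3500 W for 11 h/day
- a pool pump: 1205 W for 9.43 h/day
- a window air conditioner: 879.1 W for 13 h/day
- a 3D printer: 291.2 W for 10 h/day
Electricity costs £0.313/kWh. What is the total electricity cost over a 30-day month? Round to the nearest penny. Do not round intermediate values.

television: 134 W × 9.22 h × 30 d = 37,064 Wh = 37.06 kWh
heat pump: 3500 W × 11 h × 30 d = 1,155,000 Wh = 1,155 kWh
pool pump: 1205 W × 9.43 h × 30 d = 340,894 Wh = 340.9 kWh
window air conditioner: 879.1 W × 13 h × 30 d = 342,849 Wh = 342.8 kWh
3D printer: 291.2 W × 10 h × 30 d = 87,360 Wh = 87.36 kWh
Total energy = 37.06 + 1,155 + 340.9 + 342.8 + 87.36 = 1,963 kWh
Cost = 1,963 kWh × £0.313 = £614.47

£614.47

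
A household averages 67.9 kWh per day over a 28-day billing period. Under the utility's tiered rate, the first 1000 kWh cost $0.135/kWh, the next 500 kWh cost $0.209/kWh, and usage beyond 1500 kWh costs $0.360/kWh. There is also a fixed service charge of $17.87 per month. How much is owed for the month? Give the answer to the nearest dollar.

$402

Usage = 67.9 kWh/day × 28 days = 1901.2 kWh
First 1000 kWh × $0.135 = $135.00
Next 500 kWh × $0.209 = $104.50
Remaining 401.2 kWh × $0.360 = $144.43
Energy charge = $383.93; + service $17.87 = $401.80 ≈ $402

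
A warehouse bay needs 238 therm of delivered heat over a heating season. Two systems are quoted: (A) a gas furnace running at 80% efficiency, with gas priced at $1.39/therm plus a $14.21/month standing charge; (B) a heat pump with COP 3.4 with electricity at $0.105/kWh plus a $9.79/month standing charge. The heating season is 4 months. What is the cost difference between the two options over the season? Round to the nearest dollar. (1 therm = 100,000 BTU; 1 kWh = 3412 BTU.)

$216

Heat load = 238 therm × 100,000 = 23,800,000 BTU
Gas: input = 23,800,000 / 0.80 = 29,750,000 BTU = 297.5 therm → 297.5 × $1.39 = $413.52; + 4 × $14.21 standing = $470.37
Heat pump: 23,800,000 BTU / 3412 = 6,975 kWh heat; / 3.4 = 2,052 kWh in → × $0.105 = $215.42; + 4 × $9.79 standing = $254.58
Difference = |$470.37 − $254.58| = $215.79 ≈ $216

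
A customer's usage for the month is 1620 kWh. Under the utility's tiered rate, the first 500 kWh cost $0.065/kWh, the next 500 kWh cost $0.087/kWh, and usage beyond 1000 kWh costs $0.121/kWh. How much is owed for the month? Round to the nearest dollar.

$151

First 500 kWh × $0.065 = $32.50
Next 500 kWh × $0.087 = $43.50
Remaining 620 kWh × $0.121 = $75.02
Total = $151.02 ≈ $151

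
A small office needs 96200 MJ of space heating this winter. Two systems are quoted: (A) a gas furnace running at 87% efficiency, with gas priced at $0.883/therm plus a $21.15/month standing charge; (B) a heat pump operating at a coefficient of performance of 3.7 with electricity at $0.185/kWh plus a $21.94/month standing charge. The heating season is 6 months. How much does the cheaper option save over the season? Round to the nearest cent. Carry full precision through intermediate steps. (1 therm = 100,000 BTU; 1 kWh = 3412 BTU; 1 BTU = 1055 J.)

$415.50

Heat load = 96200 MJ = 96,200,000,000 J / 1055 = 91,184,834 BTU
Gas: input = 91,184,834 / 0.87 = 104,810,154 BTU = 1,048 therm → 1,048 × $0.883 = $925.47; + 6 × $21.15 standing = $1,052.37
Heat pump: 91,184,834 BTU / 3412 = 26,720 kWh heat; / 3.7 = 7,223 kWh in → × $0.185 = $1,336.24; + 6 × $21.94 standing = $1,467.88
Difference = |$1,052.37 − $1,467.88| = $415.50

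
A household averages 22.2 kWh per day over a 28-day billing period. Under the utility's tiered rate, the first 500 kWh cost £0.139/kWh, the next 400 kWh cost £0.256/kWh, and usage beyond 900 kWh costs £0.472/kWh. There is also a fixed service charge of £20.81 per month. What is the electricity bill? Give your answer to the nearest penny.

£121.44

Usage = 22.2 kWh/day × 28 days = 621.6 kWh
First 500 kWh × £0.139 = £69.50
Next 121.6 kWh × £0.256 = £31.13
Remaining tier: 0 kWh (not reached)
Energy charge = £100.63; + service £20.81 = £121.44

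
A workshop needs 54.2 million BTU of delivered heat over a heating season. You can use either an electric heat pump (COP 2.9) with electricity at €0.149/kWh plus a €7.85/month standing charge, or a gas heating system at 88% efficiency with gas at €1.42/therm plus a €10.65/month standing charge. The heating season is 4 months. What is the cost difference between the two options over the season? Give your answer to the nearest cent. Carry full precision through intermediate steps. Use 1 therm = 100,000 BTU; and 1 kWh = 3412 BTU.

Heat load = 54.2 × 10⁶ BTU = 54,200,000 BTU
Gas: input = 54,200,000 / 0.88 = 61,590,909 BTU = 615.9 therm → 615.9 × €1.42 = €874.59; + 4 × €10.65 standing = €917.19
Heat pump: 54,200,000 BTU / 3412 = 15,890 kWh heat; / 2.9 = 5,478 kWh in → × €0.149 = €816.17; + 4 × €7.85 standing = €847.57
Difference = |€917.19 − €847.57| = €69.62

€69.62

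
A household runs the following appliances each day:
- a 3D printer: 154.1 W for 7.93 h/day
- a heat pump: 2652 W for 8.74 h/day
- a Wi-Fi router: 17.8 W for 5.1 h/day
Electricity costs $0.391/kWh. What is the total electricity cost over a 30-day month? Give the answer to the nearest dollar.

3D printer: 154.1 W × 7.93 h × 30 d = 36,660 Wh = 36.66 kWh
heat pump: 2652 W × 8.74 h × 30 d = 695,354 Wh = 695.4 kWh
Wi-Fi router: 17.8 W × 5.1 h × 30 d = 2,723 Wh = 2.723 kWh
Total energy = 36.66 + 695.4 + 2.723 = 734.7 kWh
Cost = 734.7 kWh × $0.391 = $287.28 ≈ $287

$287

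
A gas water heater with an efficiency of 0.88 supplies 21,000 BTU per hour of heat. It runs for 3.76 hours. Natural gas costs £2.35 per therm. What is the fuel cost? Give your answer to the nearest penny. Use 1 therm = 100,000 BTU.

Heat delivered = 21,000 BTU/h × 3.76 h = 78,960 BTU
Gas input = 78,960 / 0.88 = 89,727 BTU
= 89,727 / 100,000 = 0.8973 therm
Cost = 0.8973 × £2.35/therm = £2.11

£2.11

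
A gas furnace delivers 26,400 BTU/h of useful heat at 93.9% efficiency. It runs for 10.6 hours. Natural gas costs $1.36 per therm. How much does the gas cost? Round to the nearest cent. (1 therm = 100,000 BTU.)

$4.05

Heat delivered = 26,400 BTU/h × 10.6 h = 279,840 BTU
Gas input = 279,840 / 0.939 = 298,019 BTU
= 298,019 / 100,000 = 2.98 therm
Cost = 2.98 × $1.36/therm = $4.05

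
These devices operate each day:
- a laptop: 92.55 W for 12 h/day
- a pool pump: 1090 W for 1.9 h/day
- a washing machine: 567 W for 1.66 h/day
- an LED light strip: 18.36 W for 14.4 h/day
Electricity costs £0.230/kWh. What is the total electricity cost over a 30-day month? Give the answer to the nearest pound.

£30

laptop: 92.55 W × 12 h × 30 d = 33,318 Wh = 33.32 kWh
pool pump: 1090 W × 1.9 h × 30 d = 62,130 Wh = 62.13 kWh
washing machine: 567 W × 1.66 h × 30 d = 28,237 Wh = 28.24 kWh
LED light strip: 18.36 W × 14.4 h × 30 d = 7,932 Wh = 7.932 kWh
Total energy = 33.32 + 62.13 + 28.24 + 7.932 = 131.6 kWh
Cost = 131.6 kWh × £0.230 = £30.27 ≈ £30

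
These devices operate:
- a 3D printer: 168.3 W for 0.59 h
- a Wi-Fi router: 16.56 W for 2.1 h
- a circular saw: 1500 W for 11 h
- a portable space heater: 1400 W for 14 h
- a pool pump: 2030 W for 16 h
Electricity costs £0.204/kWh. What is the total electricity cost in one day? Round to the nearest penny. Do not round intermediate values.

3D printer: 168.3 W × 0.59 h = 99 Wh = 0.0993 kWh
Wi-Fi router: 16.56 W × 2.1 h = 35 Wh = 0.03478 kWh
circular saw: 1500 W × 11 h = 16,500 Wh = 16.5 kWh
portable space heater: 1400 W × 14 h = 19,600 Wh = 19.6 kWh
pool pump: 2030 W × 16 h = 32,480 Wh = 32.48 kWh
Total energy = 0.0993 + 0.03478 + 16.5 + 19.6 + 32.48 = 68.71 kWh
Cost = 68.71 kWh × £0.204 = £14.02

£14.02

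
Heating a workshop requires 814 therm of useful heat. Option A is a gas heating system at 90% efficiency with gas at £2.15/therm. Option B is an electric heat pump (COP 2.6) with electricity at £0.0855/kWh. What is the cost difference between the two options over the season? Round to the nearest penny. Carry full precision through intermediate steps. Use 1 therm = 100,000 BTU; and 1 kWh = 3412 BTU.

£1160.03

Heat load = 814 therm × 100,000 = 81,400,000 BTU
Gas: input = 81,400,000 / 0.90 = 90,444,444 BTU = 904.4 therm → 904.4 × £2.15 = £1,944.56
Heat pump: 81,400,000 BTU / 3412 = 23,860 kWh heat; / 2.6 = 9,176 kWh in → × £0.0855 = £784.53
Difference = |£1,944.56 − £784.53| = £1,160.03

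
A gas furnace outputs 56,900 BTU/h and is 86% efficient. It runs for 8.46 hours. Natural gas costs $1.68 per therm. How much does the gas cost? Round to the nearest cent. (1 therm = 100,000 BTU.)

$9.40

Heat delivered = 56,900 BTU/h × 8.46 h = 481,374 BTU
Gas input = 481,374 / 0.86 = 559,737 BTU
= 559,737 / 100,000 = 5.597 therm
Cost = 5.597 × $1.68/therm = $9.40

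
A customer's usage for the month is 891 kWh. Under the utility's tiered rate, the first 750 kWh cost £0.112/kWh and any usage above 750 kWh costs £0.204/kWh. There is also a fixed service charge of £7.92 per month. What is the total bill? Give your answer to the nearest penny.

First 750 kWh × £0.112 = £84.00
Remaining 141 kWh × £0.204 = £28.76
Energy charge = £112.76; + service £7.92 = £120.68

£120.68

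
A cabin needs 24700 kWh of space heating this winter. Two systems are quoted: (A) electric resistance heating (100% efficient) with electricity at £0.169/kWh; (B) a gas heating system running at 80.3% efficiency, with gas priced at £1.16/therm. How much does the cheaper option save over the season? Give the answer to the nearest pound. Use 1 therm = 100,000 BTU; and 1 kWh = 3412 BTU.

Heat load = 24700 kWh × 3412 = 84,276,400 BTU
Gas: input = 84,276,400 / 0.803 = 104,951,930 BTU = 1,050 therm → 1,050 × £1.16 = £1,217.44
Electric: 84,276,400 BTU / 3412 = 24,700 kWh → × £0.169 = £4,174.30
Difference = |£1,217.44 − £4,174.30| = £2,956.86 ≈ £2957

£2957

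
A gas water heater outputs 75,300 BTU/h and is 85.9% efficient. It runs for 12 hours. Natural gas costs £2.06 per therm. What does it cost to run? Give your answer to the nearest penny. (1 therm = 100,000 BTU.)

Heat delivered = 75,300 BTU/h × 12 h = 903,600 BTU
Gas input = 903,600 / 0.859 = 1,051,921 BTU
= 1,051,921 / 100,000 = 10.52 therm
Cost = 10.52 × £2.06/therm = £21.67

£21.67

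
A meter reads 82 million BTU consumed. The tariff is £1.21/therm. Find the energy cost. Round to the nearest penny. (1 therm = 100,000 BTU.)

82 million BTU × (10 therm/million BTU) = 820 therm
Cost = 820 therm × £1.21/therm = £992.20

£992.20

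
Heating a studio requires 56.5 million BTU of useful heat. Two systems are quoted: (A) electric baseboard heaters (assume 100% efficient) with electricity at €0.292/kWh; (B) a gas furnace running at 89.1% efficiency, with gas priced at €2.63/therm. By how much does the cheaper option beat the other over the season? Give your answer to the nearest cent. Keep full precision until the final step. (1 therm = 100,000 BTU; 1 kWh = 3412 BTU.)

Heat load = 56.5 × 10⁶ BTU = 56,500,000 BTU
Gas: input = 56,500,000 / 0.891 = 63,411,897 BTU = 634.1 therm → 634.1 × €2.63 = €1,667.73
Electric: 56,500,000 BTU / 3412 = 16,560 kWh → × €0.292 = €4,835.29
Difference = |€1,667.73 − €4,835.29| = €3,167.55

€3167.55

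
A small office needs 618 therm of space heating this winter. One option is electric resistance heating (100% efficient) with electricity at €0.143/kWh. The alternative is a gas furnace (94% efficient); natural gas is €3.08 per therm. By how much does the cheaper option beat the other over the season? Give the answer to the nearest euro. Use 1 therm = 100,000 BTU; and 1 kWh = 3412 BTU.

€565

Heat load = 618 therm × 100,000 = 61,800,000 BTU
Gas: input = 61,800,000 / 0.940 = 65,744,681 BTU = 657.4 therm → 657.4 × €3.08 = €2,024.94
Electric: 61,800,000 BTU / 3412 = 18,110 kWh → × €0.143 = €2,590.09
Difference = |€2,024.94 − €2,590.09| = €565.16 ≈ €565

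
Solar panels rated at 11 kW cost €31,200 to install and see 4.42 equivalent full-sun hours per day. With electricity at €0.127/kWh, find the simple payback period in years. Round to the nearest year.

Daily generation = 11 kW × 4.42 h = 48.62 kWh
Annual generation = 48.62 × 365 = 17746 kWh
Annual savings = 17746 × €0.127 = €2,253.78
Payback = €31,200 / €2,253.78 = 13.8 years

14 years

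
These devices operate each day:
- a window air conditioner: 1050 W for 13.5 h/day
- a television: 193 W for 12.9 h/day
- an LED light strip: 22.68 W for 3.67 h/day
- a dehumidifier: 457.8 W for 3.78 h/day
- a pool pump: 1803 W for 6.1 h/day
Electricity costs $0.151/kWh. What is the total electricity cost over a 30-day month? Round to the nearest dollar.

$134

window air conditioner: 1050 W × 13.5 h × 30 d = 425,250 Wh = 425.2 kWh
television: 193 W × 12.9 h × 30 d = 74,691 Wh = 74.69 kWh
LED light strip: 22.68 W × 3.67 h × 30 d = 2,497 Wh = 2.497 kWh
dehumidifier: 457.8 W × 3.78 h × 30 d = 51,915 Wh = 51.91 kWh
pool pump: 1803 W × 6.1 h × 30 d = 329,949 Wh = 329.9 kWh
Total energy = 425.2 + 74.69 + 2.497 + 51.91 + 329.9 = 884.3 kWh
Cost = 884.3 kWh × $0.151 = $133.53 ≈ $134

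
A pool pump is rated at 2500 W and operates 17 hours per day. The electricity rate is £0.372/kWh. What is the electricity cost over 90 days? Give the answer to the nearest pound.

£1423

Energy = 2500 W × 17 h/day × 90 days = 3,825,000 Wh = 3,825 kWh
Cost = 3,825 kWh × £0.372/kWh = £1,422.90 ≈ £1423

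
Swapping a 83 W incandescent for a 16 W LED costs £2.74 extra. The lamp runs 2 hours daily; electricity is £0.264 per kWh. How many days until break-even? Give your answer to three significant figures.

Power saved = 83 − 16 = 67 W
Daily energy saved = 67 W × 2 h = 134 Wh = 0.134 kWh
Daily savings = 0.134 × £0.264 = £0.0354
Payback = £2.74 / £0.0354 per day = 77.45 days

77.5 days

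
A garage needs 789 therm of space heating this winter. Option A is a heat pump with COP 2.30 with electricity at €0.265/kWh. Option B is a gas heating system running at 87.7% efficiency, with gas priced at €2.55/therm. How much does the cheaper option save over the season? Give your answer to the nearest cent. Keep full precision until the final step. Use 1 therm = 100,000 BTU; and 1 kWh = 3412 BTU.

Heat load = 789 therm × 100,000 = 78,900,000 BTU
Gas: input = 78,900,000 / 0.877 = 89,965,792 BTU = 899.7 therm → 899.7 × €2.55 = €2,294.13
Heat pump: 78,900,000 BTU / 3412 = 23,120 kWh heat; / 2.30 = 10,050 kWh in → × €0.265 = €2,664.32
Difference = |€2,294.13 − €2,664.32| = €370.19

€370.19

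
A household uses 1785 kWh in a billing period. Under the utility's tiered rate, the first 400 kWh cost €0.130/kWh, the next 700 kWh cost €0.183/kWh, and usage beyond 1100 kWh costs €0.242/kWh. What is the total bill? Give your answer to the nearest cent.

€345.87

First 400 kWh × €0.130 = €52.00
Next 700 kWh × €0.183 = €128.10
Remaining 685 kWh × €0.242 = €165.77
Total = €345.87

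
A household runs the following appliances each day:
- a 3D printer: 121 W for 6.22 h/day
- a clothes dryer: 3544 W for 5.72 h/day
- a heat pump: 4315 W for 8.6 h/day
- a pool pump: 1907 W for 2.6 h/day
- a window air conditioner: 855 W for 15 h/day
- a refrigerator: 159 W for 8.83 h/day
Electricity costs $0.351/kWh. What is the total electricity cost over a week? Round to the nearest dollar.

$190

3D printer: 121 W × 6.22 h × 7 d = 5,268 Wh = 5.268 kWh
clothes dryer: 3544 W × 5.72 h × 7 d = 141,902 Wh = 141.9 kWh
heat pump: 4315 W × 8.6 h × 7 d = 259,763 Wh = 259.8 kWh
pool pump: 1907 W × 2.6 h × 7 d = 34,707 Wh = 34.71 kWh
window air conditioner: 855 W × 15 h × 7 d = 89,775 Wh = 89.78 kWh
refrigerator: 159 W × 8.83 h × 7 d = 9,828 Wh = 9.828 kWh
Total energy = 5.268 + 141.9 + 259.8 + 34.71 + 89.78 + 9.828 = 541.2 kWh
Cost = 541.2 kWh × $0.351 = $189.98 ≈ $190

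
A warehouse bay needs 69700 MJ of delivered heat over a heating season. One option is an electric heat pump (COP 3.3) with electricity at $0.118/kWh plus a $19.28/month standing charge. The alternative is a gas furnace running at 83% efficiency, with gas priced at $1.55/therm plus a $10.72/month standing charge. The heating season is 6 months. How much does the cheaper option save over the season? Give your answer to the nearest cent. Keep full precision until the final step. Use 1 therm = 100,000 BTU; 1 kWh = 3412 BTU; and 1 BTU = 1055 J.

Heat load = 69700 MJ = 69,700,000,000 J / 1055 = 66,066,351 BTU
Gas: input = 66,066,351 / 0.830 = 79,598,013 BTU = 796 therm → 796 × $1.55 = $1,233.77; + 6 × $10.72 standing = $1,298.09
Heat pump: 66,066,351 BTU / 3412 = 19,360 kWh heat; / 3.3 = 5,868 kWh in → × $0.118 = $692.37; + 6 × $19.28 standing = $808.05
Difference = |$1,298.09 − $808.05| = $490.04

$490.04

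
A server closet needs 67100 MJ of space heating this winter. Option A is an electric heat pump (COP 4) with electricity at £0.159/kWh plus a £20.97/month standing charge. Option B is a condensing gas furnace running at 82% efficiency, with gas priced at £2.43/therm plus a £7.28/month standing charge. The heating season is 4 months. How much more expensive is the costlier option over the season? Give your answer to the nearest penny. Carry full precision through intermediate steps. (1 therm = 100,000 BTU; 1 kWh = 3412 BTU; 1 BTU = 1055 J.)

£1089.06

Heat load = 67100 MJ = 67,100,000,000 J / 1055 = 63,601,896 BTU
Gas: input = 63,601,896 / 0.82 = 77,563,287 BTU = 775.6 therm → 775.6 × £2.43 = £1,884.79; + 4 × £7.28 standing = £1,913.91
Heat pump: 63,601,896 BTU / 3412 = 18,640 kWh heat; / 4 = 4,660 kWh in → × £0.159 = £740.97; + 4 × £20.97 standing = £824.85
Difference = |£1,913.91 − £824.85| = £1,089.06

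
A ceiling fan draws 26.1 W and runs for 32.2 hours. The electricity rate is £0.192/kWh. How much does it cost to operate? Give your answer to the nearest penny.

£0.16

Energy = 26.1 W × 32.2 h = 840 Wh = 0.8404 kWh
Cost = 0.8404 kWh × £0.192/kWh = £0.16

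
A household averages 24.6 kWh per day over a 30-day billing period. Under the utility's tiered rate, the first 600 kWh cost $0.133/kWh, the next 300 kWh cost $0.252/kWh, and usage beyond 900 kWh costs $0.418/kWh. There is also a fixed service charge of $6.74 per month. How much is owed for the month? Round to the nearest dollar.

Usage = 24.6 kWh/day × 30 days = 738 kWh
First 600 kWh × $0.133 = $79.80
Next 138 kWh × $0.252 = $34.78
Remaining tier: 0 kWh (not reached)
Energy charge = $114.58; + service $6.74 = $121.32 ≈ $121

$121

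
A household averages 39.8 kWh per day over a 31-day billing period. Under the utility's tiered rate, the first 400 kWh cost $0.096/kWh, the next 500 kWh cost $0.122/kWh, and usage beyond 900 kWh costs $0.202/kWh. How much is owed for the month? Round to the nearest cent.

Usage = 39.8 kWh/day × 31 days = 1233.8 kWh
First 400 kWh × $0.096 = $38.40
Next 500 kWh × $0.122 = $61.00
Remaining 333.8 kWh × $0.202 = $67.43
Total = $166.83

$166.83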